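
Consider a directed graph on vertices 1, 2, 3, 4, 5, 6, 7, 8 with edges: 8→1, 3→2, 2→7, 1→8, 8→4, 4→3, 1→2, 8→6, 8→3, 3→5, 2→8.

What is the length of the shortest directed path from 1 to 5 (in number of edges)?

3

Distance 0: 1.
Distance 1: 2, 8.
Distance 2: 3, 4, 6, 7.
Distance 3: 5 — contains 5.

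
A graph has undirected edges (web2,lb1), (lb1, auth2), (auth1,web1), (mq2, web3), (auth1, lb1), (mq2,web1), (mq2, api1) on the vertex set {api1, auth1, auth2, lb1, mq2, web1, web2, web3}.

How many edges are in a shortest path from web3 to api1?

Distance 0: web3.
Distance 1: mq2.
Distance 2: api1, web1 — contains api1.

2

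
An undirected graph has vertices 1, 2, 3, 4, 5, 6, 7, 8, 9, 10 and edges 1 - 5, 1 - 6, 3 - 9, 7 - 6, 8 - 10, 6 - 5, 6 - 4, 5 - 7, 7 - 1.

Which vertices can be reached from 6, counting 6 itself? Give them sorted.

1, 4, 5, 6, 7

Start at 6.
Its neighbours: 1, 4, 5, 7.
Nothing further is reachable.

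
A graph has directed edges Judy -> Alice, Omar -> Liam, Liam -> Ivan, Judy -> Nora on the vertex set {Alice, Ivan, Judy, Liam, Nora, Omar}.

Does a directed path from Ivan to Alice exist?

No

Ivan has no outgoing edges, so nothing is reachable from it.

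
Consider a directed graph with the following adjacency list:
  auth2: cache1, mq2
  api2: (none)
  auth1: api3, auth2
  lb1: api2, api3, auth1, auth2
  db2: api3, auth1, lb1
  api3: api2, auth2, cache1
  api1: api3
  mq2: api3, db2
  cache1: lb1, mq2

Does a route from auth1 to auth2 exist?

Explore from auth1.
Distance 1: reach api3, auth2.
Found auth2.

Yes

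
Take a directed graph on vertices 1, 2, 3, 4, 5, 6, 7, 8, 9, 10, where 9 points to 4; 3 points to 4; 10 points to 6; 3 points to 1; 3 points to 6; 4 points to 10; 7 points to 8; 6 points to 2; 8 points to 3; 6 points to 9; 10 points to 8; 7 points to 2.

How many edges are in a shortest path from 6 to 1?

Distance 0: 6.
Distance 1: 2, 9.
Distance 2: 4.
Distance 3: 10.
Distance 4: 8.
Distance 5: 3.
Distance 6: 1 — contains 1.

6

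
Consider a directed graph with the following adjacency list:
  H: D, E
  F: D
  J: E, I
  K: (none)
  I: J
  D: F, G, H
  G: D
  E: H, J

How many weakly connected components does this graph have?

From D: component {D, E, F, G, H, I, J}.
From K: component {K}.
That's 2 components.

2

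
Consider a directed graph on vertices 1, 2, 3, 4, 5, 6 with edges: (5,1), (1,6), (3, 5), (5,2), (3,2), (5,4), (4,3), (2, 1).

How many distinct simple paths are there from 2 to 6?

1

2→1→6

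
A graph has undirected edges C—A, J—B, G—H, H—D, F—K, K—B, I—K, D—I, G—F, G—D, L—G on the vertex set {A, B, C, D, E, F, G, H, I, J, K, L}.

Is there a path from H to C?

No

Explore from H.
Distance 1: reach D, G.
Distance 2: reach F, I, L.
Distance 3: reach K.
Distance 4: reach B.
Distance 5: reach J.
The search is exhausted without reaching C; it lies in a different component.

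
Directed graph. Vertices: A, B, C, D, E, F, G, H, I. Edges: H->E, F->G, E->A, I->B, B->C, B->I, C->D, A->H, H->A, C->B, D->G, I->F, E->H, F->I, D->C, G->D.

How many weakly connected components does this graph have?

2

From A: component {A, E, H}.
From B: component {B, C, D, F, G, I}.
That's 2 components.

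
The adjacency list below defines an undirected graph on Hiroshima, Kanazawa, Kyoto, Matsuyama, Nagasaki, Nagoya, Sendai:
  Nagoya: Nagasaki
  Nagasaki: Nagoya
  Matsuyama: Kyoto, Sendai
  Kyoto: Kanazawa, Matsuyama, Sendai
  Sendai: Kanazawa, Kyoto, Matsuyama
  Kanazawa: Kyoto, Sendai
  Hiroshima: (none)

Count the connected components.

From Hiroshima: component {Hiroshima}.
From Kanazawa: component {Kanazawa, Kyoto, Matsuyama, Sendai}.
From Nagasaki: component {Nagasaki, Nagoya}.
That's 3 components.

3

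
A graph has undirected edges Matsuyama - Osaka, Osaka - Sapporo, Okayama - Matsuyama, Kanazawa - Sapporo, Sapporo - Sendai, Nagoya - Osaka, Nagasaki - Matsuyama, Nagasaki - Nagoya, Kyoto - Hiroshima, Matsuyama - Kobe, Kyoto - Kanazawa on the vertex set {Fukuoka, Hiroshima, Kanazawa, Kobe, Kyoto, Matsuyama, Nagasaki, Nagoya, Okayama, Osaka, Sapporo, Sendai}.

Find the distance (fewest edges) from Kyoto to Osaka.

Distance 0: Kyoto.
Distance 1: Hiroshima, Kanazawa.
Distance 2: Sapporo.
Distance 3: Osaka, Sendai — contains Osaka.

3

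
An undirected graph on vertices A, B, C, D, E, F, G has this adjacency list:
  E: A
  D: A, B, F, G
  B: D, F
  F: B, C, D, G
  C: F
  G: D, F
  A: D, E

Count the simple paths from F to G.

F–B–D–G
F–D–G
F–G

3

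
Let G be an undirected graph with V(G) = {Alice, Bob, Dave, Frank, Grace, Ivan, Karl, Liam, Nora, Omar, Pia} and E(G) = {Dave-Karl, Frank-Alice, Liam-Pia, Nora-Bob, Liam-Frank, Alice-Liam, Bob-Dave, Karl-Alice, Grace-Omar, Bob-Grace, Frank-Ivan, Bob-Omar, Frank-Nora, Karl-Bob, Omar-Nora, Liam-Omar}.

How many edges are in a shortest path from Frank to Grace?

Distance 0: Frank.
Distance 1: Alice, Ivan, Liam, Nora.
Distance 2: Bob, Karl, Omar, Pia.
Distance 3: Dave, Grace — contains Grace.

3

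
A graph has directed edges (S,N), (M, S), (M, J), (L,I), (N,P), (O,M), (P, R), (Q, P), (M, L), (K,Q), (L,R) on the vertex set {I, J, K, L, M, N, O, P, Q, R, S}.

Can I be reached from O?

Explore from O.
Distance 1: reach M.
Distance 2: reach J, L, S.
Distance 3: reach I, N, R.
Found I.

Yes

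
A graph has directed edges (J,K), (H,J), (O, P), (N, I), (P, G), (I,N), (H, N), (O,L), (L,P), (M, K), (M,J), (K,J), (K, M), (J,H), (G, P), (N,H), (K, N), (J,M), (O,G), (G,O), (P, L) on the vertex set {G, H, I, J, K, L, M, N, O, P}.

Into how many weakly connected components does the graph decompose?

From G: component {G, L, O, P}.
From H: component {H, I, J, K, M, N}.
That's 2 components.

2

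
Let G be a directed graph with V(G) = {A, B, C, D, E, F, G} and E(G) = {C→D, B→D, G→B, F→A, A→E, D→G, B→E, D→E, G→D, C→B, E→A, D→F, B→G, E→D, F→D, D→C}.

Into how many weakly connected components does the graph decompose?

1

From A: component {A, B, C, D, E, F, G}.
That's 1 component.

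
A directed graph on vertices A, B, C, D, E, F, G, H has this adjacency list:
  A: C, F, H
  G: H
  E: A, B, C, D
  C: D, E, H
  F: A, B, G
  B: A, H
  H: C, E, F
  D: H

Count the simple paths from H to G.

H→C→E→A→F→G
H→C→E→B→A→F→G
H→E→A→F→G
H→E→B→A→F→G
H→F→G

5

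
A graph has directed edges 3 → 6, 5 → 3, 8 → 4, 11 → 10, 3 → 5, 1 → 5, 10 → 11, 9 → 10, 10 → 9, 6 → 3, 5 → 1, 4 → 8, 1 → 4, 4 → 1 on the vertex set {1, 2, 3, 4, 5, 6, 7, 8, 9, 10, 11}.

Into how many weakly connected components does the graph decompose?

From 1: component {1, 3, 4, 5, 6, 8}.
From 2: component {2}.
From 7: component {7}.
From 9: component {9, 10, 11}.
That's 4 components.

4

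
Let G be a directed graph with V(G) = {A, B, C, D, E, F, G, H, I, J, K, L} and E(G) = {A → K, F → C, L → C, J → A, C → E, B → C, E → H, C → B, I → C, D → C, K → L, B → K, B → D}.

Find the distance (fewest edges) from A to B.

Distance 0: A.
Distance 1: K.
Distance 2: L.
Distance 3: C.
Distance 4: B, E — contains B.

4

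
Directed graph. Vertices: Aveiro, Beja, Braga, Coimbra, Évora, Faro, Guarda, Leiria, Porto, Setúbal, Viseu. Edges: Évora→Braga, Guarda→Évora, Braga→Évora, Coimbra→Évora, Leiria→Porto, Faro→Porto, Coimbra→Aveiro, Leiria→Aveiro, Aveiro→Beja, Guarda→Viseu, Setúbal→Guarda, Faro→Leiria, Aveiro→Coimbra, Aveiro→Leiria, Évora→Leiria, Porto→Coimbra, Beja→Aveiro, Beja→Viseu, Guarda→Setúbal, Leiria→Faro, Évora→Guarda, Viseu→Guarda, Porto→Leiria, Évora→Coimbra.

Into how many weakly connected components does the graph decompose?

1

From Aveiro: component {Aveiro, Beja, Braga, Coimbra, Évora, Faro, Guarda, Leiria, Porto, Setúbal, Viseu}.
That's 1 component.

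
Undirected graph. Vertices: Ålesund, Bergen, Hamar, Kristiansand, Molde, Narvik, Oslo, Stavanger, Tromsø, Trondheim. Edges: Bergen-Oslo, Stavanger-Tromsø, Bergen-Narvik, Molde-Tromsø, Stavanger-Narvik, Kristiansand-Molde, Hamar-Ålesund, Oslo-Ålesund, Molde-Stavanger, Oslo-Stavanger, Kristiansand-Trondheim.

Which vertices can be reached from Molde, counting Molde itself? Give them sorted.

Ålesund, Bergen, Hamar, Kristiansand, Molde, Narvik, Oslo, Stavanger, Tromsø, Trondheim

Start at Molde.
Its neighbours: Kristiansand, Stavanger, Tromsø.
Then their neighbours: Narvik, Oslo, Trondheim.
Then next layer: Ålesund, Bergen.
Then next layer: Hamar.
Every vertex is now reached.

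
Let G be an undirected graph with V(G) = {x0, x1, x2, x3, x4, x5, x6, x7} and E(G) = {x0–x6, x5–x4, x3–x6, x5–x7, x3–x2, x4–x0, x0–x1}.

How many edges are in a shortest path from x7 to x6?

Distance 0: x7.
Distance 1: x5.
Distance 2: x4.
Distance 3: x0.
Distance 4: x1, x6 — contains x6.

4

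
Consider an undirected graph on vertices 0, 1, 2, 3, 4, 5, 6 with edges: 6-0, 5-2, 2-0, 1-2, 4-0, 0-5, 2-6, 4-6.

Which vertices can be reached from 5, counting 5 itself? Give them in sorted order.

Start at 5.
Its neighbours: 0, 2.
Then their neighbours: 1, 4, 6.
Nothing further is reachable.

0, 1, 2, 4, 5, 6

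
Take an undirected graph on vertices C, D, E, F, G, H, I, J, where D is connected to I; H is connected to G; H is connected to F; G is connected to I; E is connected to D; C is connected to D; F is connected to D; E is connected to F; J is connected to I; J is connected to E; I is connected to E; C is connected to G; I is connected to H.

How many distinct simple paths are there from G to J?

G–C–D–E–F–H–I–J
G–C–D–E–I–J
G–C–D–E–J
G–C–D–F–E–I–J
G–C–D–F–E–J
G–C–D–F–H–I–E–J
G–C–D–F–H–I–J
G–C–D–I–E–J
... and 19 more.

27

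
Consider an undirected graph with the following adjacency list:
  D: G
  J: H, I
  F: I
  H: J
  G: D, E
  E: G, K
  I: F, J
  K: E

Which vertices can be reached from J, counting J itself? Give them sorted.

Start at J.
Its neighbours: H, I.
Then their neighbours: F.
Nothing further is reachable.

F, H, I, J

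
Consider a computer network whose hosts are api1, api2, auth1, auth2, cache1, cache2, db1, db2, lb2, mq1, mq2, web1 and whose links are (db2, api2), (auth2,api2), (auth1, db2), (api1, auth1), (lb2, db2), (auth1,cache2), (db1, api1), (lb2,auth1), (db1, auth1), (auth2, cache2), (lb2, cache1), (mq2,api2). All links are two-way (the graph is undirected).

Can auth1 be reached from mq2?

Yes

Explore from mq2.
Distance 1: reach api2.
Distance 2: reach auth2, db2.
Distance 3: reach auth1, cache2, lb2.
Found auth1.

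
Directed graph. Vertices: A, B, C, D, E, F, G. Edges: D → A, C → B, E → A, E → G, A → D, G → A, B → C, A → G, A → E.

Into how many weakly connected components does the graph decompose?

From A: component {A, D, E, G}.
From B: component {B, C}.
From F: component {F}.
That's 3 components.

3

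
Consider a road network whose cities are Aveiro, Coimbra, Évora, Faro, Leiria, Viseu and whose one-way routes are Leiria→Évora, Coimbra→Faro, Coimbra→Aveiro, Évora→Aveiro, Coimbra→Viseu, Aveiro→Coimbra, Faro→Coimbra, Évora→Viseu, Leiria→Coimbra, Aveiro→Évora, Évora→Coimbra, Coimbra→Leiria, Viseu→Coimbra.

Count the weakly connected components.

From Aveiro: component {Aveiro, Coimbra, Évora, Faro, Leiria, Viseu}.
That's 1 component.

1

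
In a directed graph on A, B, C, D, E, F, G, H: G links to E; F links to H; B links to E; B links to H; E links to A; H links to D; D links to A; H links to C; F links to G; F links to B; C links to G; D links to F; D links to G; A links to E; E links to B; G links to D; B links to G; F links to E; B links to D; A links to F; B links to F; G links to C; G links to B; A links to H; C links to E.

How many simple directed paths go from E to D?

20

E→A→F→B→D
E→A→F→B→G→D
E→A→F→B→H→C→G→D
E→A→F→B→H→D
E→A→F→G→B→D
E→A→F→G→B→H→D
E→A→F→G→D
E→A→F→H→C→G→B→D
... and 12 more.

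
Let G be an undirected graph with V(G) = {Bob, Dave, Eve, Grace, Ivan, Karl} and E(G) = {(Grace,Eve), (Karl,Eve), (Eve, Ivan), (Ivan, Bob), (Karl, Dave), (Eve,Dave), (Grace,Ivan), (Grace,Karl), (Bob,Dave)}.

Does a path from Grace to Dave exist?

Explore from Grace.
Distance 1: reach Eve, Ivan, Karl.
Distance 2: reach Bob, Dave.
Found Dave.

Yes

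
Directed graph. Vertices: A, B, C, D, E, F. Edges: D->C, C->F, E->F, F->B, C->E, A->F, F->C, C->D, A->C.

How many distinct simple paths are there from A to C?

A→C
A→F→C

2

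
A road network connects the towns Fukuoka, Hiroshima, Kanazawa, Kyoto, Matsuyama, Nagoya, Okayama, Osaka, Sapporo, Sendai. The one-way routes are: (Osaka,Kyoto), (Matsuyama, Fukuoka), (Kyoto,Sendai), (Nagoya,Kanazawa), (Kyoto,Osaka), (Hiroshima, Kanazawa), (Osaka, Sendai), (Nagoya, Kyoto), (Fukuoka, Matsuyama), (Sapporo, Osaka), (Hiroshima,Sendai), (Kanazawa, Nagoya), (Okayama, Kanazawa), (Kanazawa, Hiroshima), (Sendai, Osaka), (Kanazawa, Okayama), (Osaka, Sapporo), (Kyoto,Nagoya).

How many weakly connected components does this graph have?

From Fukuoka: component {Fukuoka, Matsuyama}.
From Hiroshima: component {Hiroshima, Kanazawa, Kyoto, Nagoya, Okayama, Osaka, Sapporo, Sendai}.
That's 2 components.

2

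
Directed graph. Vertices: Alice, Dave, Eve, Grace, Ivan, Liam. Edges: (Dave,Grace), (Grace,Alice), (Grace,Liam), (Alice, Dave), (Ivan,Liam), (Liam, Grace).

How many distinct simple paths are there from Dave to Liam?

Dave→Grace→Liam

1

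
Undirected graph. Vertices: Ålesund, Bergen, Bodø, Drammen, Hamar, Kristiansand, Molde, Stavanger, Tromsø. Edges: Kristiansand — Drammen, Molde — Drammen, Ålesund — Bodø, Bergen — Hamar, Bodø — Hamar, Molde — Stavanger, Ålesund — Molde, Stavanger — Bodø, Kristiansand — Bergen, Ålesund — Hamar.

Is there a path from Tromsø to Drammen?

Tromsø has no edges, so nothing is reachable from it.

No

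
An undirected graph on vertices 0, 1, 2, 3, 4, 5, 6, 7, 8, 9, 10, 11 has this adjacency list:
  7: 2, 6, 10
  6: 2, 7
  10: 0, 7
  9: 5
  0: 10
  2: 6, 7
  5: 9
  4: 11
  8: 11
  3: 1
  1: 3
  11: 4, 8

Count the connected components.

4

From 0: component {0, 2, 6, 7, 10}.
From 1: component {1, 3}.
From 4: component {4, 8, 11}.
From 5: component {5, 9}.
That's 4 components.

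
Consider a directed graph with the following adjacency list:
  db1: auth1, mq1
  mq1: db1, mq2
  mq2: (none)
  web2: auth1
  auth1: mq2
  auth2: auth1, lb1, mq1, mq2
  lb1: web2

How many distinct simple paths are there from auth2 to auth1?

auth2→auth1
auth2→lb1→web2→auth1
auth2→mq1→db1→auth1

3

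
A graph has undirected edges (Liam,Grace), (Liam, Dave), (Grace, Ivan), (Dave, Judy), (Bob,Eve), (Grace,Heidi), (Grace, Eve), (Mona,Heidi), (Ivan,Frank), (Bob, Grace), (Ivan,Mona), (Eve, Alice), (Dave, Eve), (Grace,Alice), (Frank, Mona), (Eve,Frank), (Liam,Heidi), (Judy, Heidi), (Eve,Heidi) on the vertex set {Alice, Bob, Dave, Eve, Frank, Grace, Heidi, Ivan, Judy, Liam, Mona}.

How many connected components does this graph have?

From Alice: component {Alice, Bob, Dave, Eve, Frank, Grace, Heidi, Ivan, Judy, Liam, Mona}.
That's 1 component.

1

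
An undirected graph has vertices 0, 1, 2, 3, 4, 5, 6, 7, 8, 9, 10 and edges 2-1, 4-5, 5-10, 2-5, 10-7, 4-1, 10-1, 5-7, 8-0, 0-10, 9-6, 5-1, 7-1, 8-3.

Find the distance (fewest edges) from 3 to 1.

4

Distance 0: 3.
Distance 1: 8.
Distance 2: 0.
Distance 3: 10.
Distance 4: 1, 5, 7 — contains 1.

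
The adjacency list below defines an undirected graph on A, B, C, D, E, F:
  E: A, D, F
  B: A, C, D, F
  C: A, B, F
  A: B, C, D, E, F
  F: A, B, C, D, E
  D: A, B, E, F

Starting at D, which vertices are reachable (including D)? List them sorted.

Start at D.
Its neighbours: A, B, E, F.
Then their neighbours: C.
Every vertex is now reached.

A, B, C, D, E, F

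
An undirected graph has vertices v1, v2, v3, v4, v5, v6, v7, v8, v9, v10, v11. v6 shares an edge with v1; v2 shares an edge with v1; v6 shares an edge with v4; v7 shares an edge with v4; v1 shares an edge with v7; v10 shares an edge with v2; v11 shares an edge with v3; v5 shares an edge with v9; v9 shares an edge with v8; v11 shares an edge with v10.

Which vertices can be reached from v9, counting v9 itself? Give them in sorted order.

v5, v8, v9

Start at v9.
Its neighbours: v5, v8.
Nothing further is reachable.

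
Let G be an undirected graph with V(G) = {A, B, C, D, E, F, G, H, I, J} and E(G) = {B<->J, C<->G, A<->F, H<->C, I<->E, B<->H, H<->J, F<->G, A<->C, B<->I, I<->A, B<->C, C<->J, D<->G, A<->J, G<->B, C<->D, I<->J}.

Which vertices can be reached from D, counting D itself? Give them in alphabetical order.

A, B, C, D, E, F, G, H, I, J

Start at D.
Its neighbours: C, G.
Then their neighbours: A, B, F, H, J.
Then next layer: I.
Then next layer: E.
Every vertex is now reached.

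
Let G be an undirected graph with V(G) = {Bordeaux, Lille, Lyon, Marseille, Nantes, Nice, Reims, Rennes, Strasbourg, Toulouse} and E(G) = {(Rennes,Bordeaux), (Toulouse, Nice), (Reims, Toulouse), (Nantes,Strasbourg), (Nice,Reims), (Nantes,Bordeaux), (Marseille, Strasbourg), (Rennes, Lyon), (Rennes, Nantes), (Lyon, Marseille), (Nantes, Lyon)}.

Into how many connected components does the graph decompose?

3

From Bordeaux: component {Bordeaux, Lyon, Marseille, Nantes, Rennes, Strasbourg}.
From Lille: component {Lille}.
From Nice: component {Nice, Reims, Toulouse}.
That's 3 components.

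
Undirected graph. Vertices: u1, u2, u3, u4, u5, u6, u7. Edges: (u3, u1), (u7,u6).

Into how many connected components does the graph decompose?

From u1: component {u1, u3}.
From u2: component {u2}.
From u4: component {u4}.
From u5: component {u5}.
From u6: component {u6, u7}.
That's 5 components.

5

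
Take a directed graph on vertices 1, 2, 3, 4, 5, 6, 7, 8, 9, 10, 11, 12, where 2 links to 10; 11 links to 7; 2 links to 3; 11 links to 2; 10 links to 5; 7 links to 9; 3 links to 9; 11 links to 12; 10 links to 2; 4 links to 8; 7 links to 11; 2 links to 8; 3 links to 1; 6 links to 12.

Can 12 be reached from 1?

1 has no outgoing edges, so nothing is reachable from it.

No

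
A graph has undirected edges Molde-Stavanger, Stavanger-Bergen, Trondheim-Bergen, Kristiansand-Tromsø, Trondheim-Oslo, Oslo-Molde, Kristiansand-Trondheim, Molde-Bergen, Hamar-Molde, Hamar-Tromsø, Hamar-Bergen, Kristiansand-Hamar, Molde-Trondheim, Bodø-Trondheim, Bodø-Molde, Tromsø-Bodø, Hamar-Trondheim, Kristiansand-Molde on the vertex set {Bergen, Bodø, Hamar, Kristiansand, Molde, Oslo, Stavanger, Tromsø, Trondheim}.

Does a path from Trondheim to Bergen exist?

Yes

Explore from Trondheim.
Distance 1: reach Bergen, Bodø, Hamar, Kristiansand, Molde, Oslo.
Found Bergen.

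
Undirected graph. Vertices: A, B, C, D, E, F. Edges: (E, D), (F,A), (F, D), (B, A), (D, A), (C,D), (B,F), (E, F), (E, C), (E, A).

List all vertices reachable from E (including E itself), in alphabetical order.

Start at E.
Its neighbours: A, C, D, F.
Then their neighbours: B.
Every vertex is now reached.

A, B, C, D, E, F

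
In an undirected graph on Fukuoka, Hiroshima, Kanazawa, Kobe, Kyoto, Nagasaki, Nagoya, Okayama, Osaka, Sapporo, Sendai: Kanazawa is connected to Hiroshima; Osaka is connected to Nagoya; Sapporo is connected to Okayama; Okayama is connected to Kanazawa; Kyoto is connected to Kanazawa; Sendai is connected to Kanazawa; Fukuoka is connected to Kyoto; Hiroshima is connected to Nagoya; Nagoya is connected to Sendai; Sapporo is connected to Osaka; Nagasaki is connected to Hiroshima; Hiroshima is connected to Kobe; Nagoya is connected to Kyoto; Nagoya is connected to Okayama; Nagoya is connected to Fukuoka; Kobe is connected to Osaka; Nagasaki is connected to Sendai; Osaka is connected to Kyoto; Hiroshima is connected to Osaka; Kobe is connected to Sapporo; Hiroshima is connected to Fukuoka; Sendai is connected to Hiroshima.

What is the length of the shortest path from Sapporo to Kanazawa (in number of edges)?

2

Distance 0: Sapporo.
Distance 1: Kobe, Okayama, Osaka.
Distance 2: Hiroshima, Kanazawa, Kyoto, Nagoya — contains Kanazawa.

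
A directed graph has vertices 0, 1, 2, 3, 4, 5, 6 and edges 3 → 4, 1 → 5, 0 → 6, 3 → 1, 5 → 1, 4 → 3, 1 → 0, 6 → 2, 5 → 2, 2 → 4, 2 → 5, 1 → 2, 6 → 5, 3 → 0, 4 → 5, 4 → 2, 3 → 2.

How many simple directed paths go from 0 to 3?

0→6→2→4→3
0→6→5→1→2→4→3
0→6→5→2→4→3

3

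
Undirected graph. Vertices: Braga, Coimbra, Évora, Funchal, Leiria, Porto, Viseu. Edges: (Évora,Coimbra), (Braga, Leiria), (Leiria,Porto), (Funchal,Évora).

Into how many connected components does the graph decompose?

From Braga: component {Braga, Leiria, Porto}.
From Coimbra: component {Coimbra, Évora, Funchal}.
From Viseu: component {Viseu}.
That's 3 components.

3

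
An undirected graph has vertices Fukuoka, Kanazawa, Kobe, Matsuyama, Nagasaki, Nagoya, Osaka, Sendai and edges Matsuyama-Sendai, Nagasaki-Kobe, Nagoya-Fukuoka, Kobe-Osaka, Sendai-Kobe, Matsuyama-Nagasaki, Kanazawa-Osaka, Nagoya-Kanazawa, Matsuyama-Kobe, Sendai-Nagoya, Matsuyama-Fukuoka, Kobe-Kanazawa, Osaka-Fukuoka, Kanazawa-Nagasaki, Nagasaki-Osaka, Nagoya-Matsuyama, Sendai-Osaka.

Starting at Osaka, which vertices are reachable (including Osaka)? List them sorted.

Start at Osaka.
Its neighbours: Fukuoka, Kanazawa, Kobe, Nagasaki, Sendai.
Then their neighbours: Matsuyama, Nagoya.
Every vertex is now reached.

Fukuoka, Kanazawa, Kobe, Matsuyama, Nagasaki, Nagoya, Osaka, Sendai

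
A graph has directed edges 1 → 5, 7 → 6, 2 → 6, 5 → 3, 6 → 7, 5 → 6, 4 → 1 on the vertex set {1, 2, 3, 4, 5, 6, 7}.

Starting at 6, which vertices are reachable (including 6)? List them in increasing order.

Start at 6.
Its neighbours: 7.
Nothing further is reachable.

6, 7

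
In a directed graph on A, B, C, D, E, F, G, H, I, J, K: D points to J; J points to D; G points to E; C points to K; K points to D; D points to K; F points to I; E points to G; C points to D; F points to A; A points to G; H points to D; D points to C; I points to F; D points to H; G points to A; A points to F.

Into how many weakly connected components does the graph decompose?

3

From A: component {A, E, F, G, I}.
From B: component {B}.
From C: component {C, D, H, J, K}.
That's 3 components.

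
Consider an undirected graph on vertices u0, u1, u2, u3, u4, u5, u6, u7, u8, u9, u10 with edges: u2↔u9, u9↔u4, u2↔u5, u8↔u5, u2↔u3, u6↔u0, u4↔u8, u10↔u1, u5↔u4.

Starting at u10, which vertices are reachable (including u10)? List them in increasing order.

Start at u10.
Its neighbours: u1.
Nothing further is reachable.

u1, u10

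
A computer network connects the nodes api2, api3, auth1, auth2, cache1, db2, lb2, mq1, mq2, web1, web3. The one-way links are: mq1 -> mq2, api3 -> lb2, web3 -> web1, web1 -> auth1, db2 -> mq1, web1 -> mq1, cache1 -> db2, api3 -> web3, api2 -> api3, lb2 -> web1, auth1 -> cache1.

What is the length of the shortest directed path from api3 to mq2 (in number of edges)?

Distance 0: api3.
Distance 1: lb2, web3.
Distance 2: web1.
Distance 3: auth1, mq1.
Distance 4: cache1, mq2 — contains mq2.

4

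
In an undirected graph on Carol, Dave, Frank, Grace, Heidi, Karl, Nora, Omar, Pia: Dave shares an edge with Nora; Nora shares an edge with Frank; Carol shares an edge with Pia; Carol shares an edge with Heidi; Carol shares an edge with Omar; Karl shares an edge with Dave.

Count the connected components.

3

From Carol: component {Carol, Heidi, Omar, Pia}.
From Dave: component {Dave, Frank, Karl, Nora}.
From Grace: component {Grace}.
That's 3 components.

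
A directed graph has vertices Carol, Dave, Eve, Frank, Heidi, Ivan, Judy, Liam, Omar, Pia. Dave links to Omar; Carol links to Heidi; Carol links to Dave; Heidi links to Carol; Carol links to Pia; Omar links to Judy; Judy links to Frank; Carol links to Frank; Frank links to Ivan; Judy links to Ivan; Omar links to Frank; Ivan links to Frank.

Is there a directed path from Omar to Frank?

Yes

Explore from Omar.
Distance 1: reach Frank, Judy.
Found Frank.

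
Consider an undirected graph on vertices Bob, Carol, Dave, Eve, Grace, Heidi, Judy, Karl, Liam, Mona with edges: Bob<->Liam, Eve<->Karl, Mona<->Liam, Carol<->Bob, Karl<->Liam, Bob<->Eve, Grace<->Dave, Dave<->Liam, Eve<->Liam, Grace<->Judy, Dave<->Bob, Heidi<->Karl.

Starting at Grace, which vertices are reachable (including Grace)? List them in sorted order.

Bob, Carol, Dave, Eve, Grace, Heidi, Judy, Karl, Liam, Mona

Start at Grace.
Its neighbours: Dave, Judy.
Then their neighbours: Bob, Liam.
Then next layer: Carol, Eve, Karl, Mona.
Then next layer: Heidi.
Every vertex is now reached.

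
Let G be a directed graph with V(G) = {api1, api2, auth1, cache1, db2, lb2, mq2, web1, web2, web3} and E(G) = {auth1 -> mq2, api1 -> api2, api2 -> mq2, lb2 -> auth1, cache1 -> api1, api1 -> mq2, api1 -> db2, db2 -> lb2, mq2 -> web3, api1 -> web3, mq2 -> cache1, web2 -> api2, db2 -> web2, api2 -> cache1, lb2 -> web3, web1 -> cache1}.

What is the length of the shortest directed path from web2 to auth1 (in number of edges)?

6

Distance 0: web2.
Distance 1: api2.
Distance 2: cache1, mq2.
Distance 3: api1, web3.
Distance 4: db2.
Distance 5: lb2.
Distance 6: auth1 — contains auth1.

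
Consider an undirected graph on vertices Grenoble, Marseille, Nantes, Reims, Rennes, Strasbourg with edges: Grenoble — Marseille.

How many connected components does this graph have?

5

From Grenoble: component {Grenoble, Marseille}.
From Nantes: component {Nantes}.
From Reims: component {Reims}.
From Rennes: component {Rennes}.
From Strasbourg: component {Strasbourg}.
That's 5 components.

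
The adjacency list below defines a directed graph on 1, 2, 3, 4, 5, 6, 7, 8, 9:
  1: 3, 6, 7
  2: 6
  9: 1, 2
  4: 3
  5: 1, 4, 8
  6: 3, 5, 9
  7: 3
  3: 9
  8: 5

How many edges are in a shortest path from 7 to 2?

3

Distance 0: 7.
Distance 1: 3.
Distance 2: 9.
Distance 3: 1, 2 — contains 2.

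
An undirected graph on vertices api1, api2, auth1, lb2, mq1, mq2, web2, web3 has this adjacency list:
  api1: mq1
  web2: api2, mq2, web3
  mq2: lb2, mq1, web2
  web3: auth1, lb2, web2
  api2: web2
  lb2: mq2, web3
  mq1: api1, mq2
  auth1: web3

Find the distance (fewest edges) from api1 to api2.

4

Distance 0: api1.
Distance 1: mq1.
Distance 2: mq2.
Distance 3: lb2, web2.
Distance 4: api2, web3 — contains api2.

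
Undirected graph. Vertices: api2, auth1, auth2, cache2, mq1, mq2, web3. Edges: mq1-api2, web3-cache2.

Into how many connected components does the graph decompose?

5

From api2: component {api2, mq1}.
From auth1: component {auth1}.
From auth2: component {auth2}.
From cache2: component {cache2, web3}.
From mq2: component {mq2}.
That's 5 components.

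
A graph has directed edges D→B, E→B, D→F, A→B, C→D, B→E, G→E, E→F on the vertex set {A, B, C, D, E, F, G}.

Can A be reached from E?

Explore from E.
Distance 1: reach B, F.
The search from E is exhausted; no directed path reaches A.

No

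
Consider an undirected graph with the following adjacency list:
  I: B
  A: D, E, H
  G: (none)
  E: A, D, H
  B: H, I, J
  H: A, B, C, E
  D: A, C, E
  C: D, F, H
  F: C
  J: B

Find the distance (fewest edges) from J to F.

Distance 0: J.
Distance 1: B.
Distance 2: H, I.
Distance 3: A, C, E.
Distance 4: D, F — contains F.

4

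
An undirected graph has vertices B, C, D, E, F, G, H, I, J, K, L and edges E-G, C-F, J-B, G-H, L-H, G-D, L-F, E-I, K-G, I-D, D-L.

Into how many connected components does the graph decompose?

2

From B: component {B, J}.
From C: component {C, D, E, F, G, H, I, K, L}.
That's 2 components.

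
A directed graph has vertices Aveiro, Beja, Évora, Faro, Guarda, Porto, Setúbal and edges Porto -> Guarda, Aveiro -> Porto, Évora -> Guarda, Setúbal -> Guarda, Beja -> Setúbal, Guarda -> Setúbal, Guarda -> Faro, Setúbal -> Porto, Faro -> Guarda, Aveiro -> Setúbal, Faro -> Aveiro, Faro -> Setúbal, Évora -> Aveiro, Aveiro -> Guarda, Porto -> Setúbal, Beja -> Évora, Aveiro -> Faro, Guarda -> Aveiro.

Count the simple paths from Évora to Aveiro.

3

Évora→Aveiro
Évora→Guarda→Aveiro
Évora→Guarda→Faro→Aveiro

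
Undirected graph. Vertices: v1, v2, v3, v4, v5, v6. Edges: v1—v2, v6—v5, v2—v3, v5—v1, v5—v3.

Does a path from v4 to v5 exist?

No

v4 has no edges, so nothing is reachable from it.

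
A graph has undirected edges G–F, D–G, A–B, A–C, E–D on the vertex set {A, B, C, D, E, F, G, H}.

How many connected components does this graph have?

3

From A: component {A, B, C}.
From D: component {D, E, F, G}.
From H: component {H}.
That's 3 components.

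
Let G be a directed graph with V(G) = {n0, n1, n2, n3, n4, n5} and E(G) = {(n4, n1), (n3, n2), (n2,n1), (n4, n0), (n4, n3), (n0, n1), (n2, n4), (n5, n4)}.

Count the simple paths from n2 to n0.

n2→n4→n0

1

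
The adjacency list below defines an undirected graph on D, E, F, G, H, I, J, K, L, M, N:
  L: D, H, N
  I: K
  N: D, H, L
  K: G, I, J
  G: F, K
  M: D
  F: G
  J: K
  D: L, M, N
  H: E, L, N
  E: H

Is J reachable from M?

Explore from M.
Distance 1: reach D.
Distance 2: reach L, N.
Distance 3: reach H.
Distance 4: reach E.
The search is exhausted without reaching J; it lies in a different component.

No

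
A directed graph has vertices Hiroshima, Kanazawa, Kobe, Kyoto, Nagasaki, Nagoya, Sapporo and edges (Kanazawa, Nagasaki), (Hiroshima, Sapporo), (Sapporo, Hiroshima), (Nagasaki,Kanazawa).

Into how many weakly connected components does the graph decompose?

5

From Hiroshima: component {Hiroshima, Sapporo}.
From Kanazawa: component {Kanazawa, Nagasaki}.
From Kobe: component {Kobe}.
From Kyoto: component {Kyoto}.
From Nagoya: component {Nagoya}.
That's 5 components.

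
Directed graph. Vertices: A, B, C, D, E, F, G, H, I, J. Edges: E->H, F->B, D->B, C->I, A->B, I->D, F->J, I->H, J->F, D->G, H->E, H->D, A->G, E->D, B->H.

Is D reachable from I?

Explore from I.
Distance 1: reach D, H.
Found D.

Yes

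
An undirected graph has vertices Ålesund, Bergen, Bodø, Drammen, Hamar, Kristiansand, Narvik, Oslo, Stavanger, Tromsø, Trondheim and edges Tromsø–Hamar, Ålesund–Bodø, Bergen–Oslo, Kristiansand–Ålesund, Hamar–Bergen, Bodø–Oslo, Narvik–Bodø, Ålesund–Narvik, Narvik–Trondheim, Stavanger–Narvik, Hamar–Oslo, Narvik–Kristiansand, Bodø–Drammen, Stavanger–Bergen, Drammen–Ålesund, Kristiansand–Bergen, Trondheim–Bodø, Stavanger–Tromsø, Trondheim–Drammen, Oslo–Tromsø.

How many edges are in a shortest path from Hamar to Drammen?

Distance 0: Hamar.
Distance 1: Bergen, Oslo, Tromsø.
Distance 2: Bodø, Kristiansand, Stavanger.
Distance 3: Ålesund, Drammen, Narvik, Trondheim — contains Drammen.

3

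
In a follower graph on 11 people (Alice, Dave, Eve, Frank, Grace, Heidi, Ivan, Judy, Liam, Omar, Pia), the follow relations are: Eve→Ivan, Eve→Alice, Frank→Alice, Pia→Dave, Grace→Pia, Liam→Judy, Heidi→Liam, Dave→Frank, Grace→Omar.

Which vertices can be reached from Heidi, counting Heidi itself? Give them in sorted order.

Start at Heidi.
Its neighbours: Liam.
Then their neighbours: Judy.
Nothing further is reachable.

Heidi, Judy, Liam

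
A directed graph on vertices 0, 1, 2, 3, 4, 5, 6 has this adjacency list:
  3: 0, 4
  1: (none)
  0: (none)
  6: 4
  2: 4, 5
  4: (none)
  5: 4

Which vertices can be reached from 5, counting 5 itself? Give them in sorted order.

4, 5

Start at 5.
Its neighbours: 4.
Nothing further is reachable.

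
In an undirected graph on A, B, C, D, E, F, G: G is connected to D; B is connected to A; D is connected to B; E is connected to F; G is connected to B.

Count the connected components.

From A: component {A, B, D, G}.
From C: component {C}.
From E: component {E, F}.
That's 3 components.

3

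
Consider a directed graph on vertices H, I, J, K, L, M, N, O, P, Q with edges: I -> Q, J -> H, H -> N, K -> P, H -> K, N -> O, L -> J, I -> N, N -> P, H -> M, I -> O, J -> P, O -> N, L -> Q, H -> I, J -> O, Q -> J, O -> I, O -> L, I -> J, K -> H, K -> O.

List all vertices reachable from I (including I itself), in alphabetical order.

H, I, J, K, L, M, N, O, P, Q

Start at I.
Its neighbours: J, N, O, Q.
Then their neighbours: H, L, P.
Then next layer: K, M.
Every vertex is now reached.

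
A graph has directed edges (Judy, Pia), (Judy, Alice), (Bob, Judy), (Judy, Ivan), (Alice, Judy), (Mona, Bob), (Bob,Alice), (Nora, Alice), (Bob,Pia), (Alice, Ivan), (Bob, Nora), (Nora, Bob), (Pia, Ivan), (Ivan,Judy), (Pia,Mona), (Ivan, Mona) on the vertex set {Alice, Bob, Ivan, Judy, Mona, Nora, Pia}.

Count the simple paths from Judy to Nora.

4

Judy→Alice→Ivan→Mona→Bob→Nora
Judy→Ivan→Mona→Bob→Nora
Judy→Pia→Ivan→Mona→Bob→Nora
Judy→Pia→Mona→Bob→Nora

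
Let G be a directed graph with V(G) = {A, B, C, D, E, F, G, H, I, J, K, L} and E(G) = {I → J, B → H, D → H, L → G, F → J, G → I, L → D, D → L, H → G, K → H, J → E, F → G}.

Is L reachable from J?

No

Explore from J.
Distance 1: reach E.
The search from J is exhausted; no directed path reaches L.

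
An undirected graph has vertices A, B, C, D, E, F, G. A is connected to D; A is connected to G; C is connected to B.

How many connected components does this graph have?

From A: component {A, D, G}.
From B: component {B, C}.
From E: component {E}.
From F: component {F}.
That's 4 components.

4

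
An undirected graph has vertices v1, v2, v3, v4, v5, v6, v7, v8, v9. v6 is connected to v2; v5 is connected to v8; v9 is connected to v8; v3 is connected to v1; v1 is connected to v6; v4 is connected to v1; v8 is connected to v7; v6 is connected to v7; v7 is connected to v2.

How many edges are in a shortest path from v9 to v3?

Distance 0: v9.
Distance 1: v8.
Distance 2: v5, v7.
Distance 3: v2, v6.
Distance 4: v1.
Distance 5: v3, v4 — contains v3.

5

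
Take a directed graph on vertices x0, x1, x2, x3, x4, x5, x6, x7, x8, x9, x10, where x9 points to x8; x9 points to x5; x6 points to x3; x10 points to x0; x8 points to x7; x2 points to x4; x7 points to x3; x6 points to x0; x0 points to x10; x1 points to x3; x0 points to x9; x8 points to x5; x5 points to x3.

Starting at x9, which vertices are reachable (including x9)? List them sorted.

Start at x9.
Its neighbours: x5, x8.
Then their neighbours: x3, x7.
Nothing further is reachable.

x3, x5, x7, x8, x9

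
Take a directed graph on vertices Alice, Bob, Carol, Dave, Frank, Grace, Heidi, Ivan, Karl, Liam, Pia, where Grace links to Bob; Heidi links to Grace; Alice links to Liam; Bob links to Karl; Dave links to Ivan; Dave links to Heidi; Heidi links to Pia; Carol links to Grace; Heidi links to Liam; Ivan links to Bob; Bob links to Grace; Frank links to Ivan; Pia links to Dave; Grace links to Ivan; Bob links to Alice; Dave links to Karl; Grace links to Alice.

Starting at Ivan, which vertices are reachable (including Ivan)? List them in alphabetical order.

Alice, Bob, Grace, Ivan, Karl, Liam

Start at Ivan.
Its neighbours: Bob.
Then their neighbours: Alice, Grace, Karl.
Then next layer: Liam.
Nothing further is reachable.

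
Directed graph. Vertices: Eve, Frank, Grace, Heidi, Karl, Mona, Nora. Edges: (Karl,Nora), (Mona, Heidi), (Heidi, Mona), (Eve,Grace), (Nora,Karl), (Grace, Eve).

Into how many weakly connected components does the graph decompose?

From Eve: component {Eve, Grace}.
From Frank: component {Frank}.
From Heidi: component {Heidi, Mona}.
From Karl: component {Karl, Nora}.
That's 4 components.

4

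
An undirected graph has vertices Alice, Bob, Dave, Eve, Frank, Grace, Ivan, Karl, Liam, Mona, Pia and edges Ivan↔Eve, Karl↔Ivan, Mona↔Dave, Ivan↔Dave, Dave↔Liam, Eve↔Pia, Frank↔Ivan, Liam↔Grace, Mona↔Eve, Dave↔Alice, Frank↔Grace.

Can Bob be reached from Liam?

No

Explore from Liam.
Distance 1: reach Dave, Grace.
Distance 2: reach Alice, Frank, Ivan, Mona.
Distance 3: reach Eve, Karl.
Distance 4: reach Pia.
The search is exhausted without reaching Bob; it lies in a different component.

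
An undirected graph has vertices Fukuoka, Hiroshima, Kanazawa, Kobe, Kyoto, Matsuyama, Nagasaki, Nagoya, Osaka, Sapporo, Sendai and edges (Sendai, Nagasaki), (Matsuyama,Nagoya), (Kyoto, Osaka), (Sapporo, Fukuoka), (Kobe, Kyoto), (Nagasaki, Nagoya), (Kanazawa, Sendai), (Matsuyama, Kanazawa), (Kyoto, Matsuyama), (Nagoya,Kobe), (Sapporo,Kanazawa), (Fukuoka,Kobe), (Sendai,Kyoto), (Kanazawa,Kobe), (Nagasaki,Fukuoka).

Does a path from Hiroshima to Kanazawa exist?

No

Hiroshima has no edges, so nothing is reachable from it.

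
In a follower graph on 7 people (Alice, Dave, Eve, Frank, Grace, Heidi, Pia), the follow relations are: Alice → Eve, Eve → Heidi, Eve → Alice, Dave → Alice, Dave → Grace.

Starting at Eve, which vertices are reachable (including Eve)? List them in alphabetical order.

Alice, Eve, Heidi

Start at Eve.
Its neighbours: Alice, Heidi.
Nothing further is reachable.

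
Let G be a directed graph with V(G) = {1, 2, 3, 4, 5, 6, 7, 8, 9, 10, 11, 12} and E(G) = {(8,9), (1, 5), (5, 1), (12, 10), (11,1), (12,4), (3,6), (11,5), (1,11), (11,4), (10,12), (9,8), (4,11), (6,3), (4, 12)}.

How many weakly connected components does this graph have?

5

From 1: component {1, 4, 5, 10, 11, 12}.
From 2: component {2}.
From 3: component {3, 6}.
From 7: component {7}.
From 8: component {8, 9}.
That's 5 components.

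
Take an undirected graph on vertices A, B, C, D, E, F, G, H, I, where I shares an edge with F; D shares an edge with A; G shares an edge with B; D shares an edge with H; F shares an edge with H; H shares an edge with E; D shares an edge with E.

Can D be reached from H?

Explore from H.
Distance 1: reach D, E, F.
Found D.

Yes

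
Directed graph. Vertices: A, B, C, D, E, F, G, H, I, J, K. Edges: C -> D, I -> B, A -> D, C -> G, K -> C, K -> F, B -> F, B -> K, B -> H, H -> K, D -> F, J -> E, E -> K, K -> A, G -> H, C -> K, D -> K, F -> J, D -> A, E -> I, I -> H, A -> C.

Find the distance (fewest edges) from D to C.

2

Distance 0: D.
Distance 1: A, F, K.
Distance 2: C, J — contains C.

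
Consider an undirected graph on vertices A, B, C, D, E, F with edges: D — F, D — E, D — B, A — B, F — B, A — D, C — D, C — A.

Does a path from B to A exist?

Explore from B.
Distance 1: reach A, D, F.
Found A.

Yes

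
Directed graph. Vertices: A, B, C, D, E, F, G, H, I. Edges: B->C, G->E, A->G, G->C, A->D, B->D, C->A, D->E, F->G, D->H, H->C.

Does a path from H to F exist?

Explore from H.
Distance 1: reach C.
Distance 2: reach A.
Distance 3: reach D, G.
Distance 4: reach E.
The search from H is exhausted; no directed path reaches F.

No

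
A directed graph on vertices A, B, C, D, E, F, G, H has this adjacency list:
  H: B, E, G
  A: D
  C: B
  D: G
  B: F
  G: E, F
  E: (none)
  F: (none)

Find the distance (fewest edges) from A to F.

Distance 0: A.
Distance 1: D.
Distance 2: G.
Distance 3: E, F — contains F.

3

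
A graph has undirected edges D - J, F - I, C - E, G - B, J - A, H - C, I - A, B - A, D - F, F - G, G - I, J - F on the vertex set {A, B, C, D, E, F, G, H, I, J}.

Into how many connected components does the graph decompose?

2

From A: component {A, B, D, F, G, I, J}.
From C: component {C, E, H}.
That's 2 components.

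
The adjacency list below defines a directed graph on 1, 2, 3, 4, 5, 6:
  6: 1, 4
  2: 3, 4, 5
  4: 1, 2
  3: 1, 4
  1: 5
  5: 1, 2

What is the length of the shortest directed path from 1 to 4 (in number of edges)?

3

Distance 0: 1.
Distance 1: 5.
Distance 2: 2.
Distance 3: 3, 4 — contains 4.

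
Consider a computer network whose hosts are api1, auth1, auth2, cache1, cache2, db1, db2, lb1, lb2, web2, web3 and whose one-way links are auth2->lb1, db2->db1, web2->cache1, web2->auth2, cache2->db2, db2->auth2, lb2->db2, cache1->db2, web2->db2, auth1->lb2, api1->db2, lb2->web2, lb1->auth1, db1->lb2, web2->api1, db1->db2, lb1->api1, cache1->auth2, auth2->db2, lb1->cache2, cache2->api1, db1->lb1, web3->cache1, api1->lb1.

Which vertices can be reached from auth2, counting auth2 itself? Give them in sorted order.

Start at auth2.
Its neighbours: db2, lb1.
Then their neighbours: api1, auth1, cache2, db1.
Then next layer: lb2.
Then next layer: web2.
Then next layer: cache1.
Nothing further is reachable.

api1, auth1, auth2, cache1, cache2, db1, db2, lb1, lb2, web2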